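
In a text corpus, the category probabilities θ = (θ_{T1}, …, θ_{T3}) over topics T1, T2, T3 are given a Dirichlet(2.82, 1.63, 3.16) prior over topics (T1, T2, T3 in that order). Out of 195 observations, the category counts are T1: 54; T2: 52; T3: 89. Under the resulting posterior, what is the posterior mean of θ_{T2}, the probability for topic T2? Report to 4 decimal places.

0.2647

The Dirichlet prior is conjugate to the Multinomial likelihood: each posterior αⱼ = prior αⱼ + observed count nⱼ.
Posterior concentration: (56.82, 53.63, 92.16), total = 202.61.
E[θ_{T2}|data] = α_{T2}/Σα = 53.63/202.61 = 0.2647.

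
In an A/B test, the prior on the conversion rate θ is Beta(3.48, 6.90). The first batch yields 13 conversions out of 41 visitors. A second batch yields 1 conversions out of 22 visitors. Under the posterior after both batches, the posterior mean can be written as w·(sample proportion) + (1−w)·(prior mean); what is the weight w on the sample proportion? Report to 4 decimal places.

0.8585

The Beta prior is conjugate to a Binomial/Bernoulli likelihood; the update adds successes to α and failures to β.
Total number of visitors: n = 41 + 22 = 63.
Posterior mean = (α₀+k)/(α₀+β₀+n) = [n/(α₀+β₀+n)]·(k/n) + [(α₀+β₀)/(α₀+β₀+n)]·α₀/(α₀+β₀), so only n and the prior enter the weight.
The weight on the data is w = n/(α₀+β₀+n) = 63/(3.48+6.90+63) = 63/73.38 = 0.8585.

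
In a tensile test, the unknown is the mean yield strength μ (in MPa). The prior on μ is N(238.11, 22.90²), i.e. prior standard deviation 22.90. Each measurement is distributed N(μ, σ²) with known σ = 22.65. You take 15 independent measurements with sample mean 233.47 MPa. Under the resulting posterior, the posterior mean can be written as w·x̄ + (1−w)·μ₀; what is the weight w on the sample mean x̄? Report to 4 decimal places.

0.9388

For Normal data with known variance σ², a Normal(μ₀, σ₀²) prior on μ is conjugate. Posterior precision = 1/σ₀² + n/σ²; posterior mean is the precision-weighted average of μ₀ and x̄.
σ₀² = 22.90² = 524.41, σ² = 22.65² = 513.0225. Prior precision 1/σ₀² = 1/524.41; data precision n/σ² = 15/513.0225.
w = (n/σ²)/(1/σ₀² + n/σ²) = n·σ₀²/(σ² + n·σ₀²) = 15·524.41/(513.0225 + 15·524.41) = 7866.15/8379.1725 = 0.9388.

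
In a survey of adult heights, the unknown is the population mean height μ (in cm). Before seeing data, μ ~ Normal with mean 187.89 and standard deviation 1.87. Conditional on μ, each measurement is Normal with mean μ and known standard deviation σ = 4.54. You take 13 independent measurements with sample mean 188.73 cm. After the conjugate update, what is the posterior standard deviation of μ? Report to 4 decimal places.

For Normal data with known variance σ², a Normal(μ₀, σ₀²) prior on μ is conjugate. Posterior precision = 1/σ₀² + n/σ²; posterior mean is the precision-weighted average of μ₀ and x̄.
σ₀² = 1.87² = 3.4969, σ² = 4.54² = 20.6116; σ² + n·σ₀² = 20.6116 + 13·3.4969 = 66.0713.
Posterior precision = 1/σ₀² + n/σ² = 1/3.4969 + 13/20.6116 = (σ² + n·σ₀²)/(σ₀²σ²) = 66.0713/(3.4969·20.6116); posterior variance σₙ² = σ₀²σ²/(σ² + n·σ₀²) = 3.4969·20.6116/66.0713 = 1.090893.
Posterior SD = √σₙ² = √(3.4969·20.6116/66.0713) = 1.0445.

1.0445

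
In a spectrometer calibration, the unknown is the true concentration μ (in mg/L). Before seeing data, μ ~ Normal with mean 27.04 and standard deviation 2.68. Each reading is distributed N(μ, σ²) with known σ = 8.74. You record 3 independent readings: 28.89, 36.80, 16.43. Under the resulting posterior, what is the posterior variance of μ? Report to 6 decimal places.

5.602159

For Normal data with known variance σ², a Normal(μ₀, σ₀²) prior on μ is conjugate. Posterior precision = 1/σ₀² + n/σ²; posterior mean is the precision-weighted average of μ₀ and x̄.
σ₀² = 2.68² = 7.1824, σ² = 8.74² = 76.3876; σ² + n·σ₀² = 76.3876 + 3·7.1824 = 97.9348.
Posterior precision = 1/σ₀² + n/σ² = 1/7.1824 + 3/76.3876 = (σ² + n·σ₀²)/(σ₀²σ²) = 97.9348/(7.1824·76.3876); posterior variance σₙ² = σ₀²σ²/(σ² + n·σ₀²) = 7.1824·76.3876/97.9348 = 5.602159.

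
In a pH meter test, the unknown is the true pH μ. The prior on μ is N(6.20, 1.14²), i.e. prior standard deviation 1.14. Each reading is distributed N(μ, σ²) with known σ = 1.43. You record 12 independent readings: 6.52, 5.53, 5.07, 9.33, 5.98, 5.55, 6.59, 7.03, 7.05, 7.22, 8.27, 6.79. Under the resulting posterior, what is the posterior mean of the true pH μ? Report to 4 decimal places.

6.6811

For Normal data with known variance σ², a Normal(μ₀, σ₀²) prior on μ is conjugate. Posterior precision = 1/σ₀² + n/σ²; posterior mean is the precision-weighted average of μ₀ and x̄.
Σxᵢ = 6.52 + 5.53 + 5.07 + 9.33 + 5.98 + 5.55 + 6.59 + 7.03 + 7.05 + 7.22 + 8.27 + 6.79 = 80.93, so n·x̄ = 80.93.
σ₀² = 1.14² = 1.2996, σ² = 1.43² = 2.0449; σ² + n·σ₀² = 2.0449 + 12·1.2996 = 17.6401.
Posterior mean = (μ₀/σ₀² + n·x̄/σ²)/(1/σ₀² + n/σ²) = (σ²·μ₀ + σ₀²·n·x̄)/(σ² + n·σ₀²) = (2.0449·6.20 + 1.2996·80.93)/17.6401 = 117.855008/17.6401 = 6.6811.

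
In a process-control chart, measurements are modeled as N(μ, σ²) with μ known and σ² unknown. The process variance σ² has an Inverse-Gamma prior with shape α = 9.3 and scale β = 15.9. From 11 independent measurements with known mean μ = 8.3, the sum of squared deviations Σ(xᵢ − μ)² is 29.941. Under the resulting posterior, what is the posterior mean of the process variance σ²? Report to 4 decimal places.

With known mean μ and an Inverse-Gamma(α, β) prior on σ², the Normal likelihood is conjugate: posterior is Inv-Gamma(α + n/2, β + Σ(xᵢ−μ)²/2).
Posterior: Inv-Gamma(9.3 + 11/2, 15.9 + 29.941/2) = Inv-Gamma(14.80, 30.8705).
E[σ²|data] = β/(α−1) = 30.8705/13.80 = 2.2370.

2.2370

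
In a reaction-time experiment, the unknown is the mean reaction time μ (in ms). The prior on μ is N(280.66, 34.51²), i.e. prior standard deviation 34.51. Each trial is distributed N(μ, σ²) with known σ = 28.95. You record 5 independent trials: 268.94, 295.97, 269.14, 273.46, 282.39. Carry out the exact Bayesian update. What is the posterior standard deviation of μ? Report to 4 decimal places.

12.1219

For Normal data with known variance σ², a Normal(μ₀, σ₀²) prior on μ is conjugate. Posterior precision = 1/σ₀² + n/σ²; posterior mean is the precision-weighted average of μ₀ and x̄.
σ₀² = 34.51² = 1190.9401, σ² = 28.95² = 838.1025; σ² + n·σ₀² = 838.1025 + 5·1190.9401 = 6792.803.
Posterior precision = 1/σ₀² + n/σ² = 1/1190.9401 + 5/838.1025 = (σ² + n·σ₀²)/(σ₀²σ²) = 6792.803/(1190.9401·838.1025); posterior variance σₙ² = σ₀²σ²/(σ² + n·σ₀²) = 1190.9401·838.1025/6792.803 = 146.939323.
Posterior SD = √σₙ² = √(1190.9401·838.1025/6792.803) = 12.1219.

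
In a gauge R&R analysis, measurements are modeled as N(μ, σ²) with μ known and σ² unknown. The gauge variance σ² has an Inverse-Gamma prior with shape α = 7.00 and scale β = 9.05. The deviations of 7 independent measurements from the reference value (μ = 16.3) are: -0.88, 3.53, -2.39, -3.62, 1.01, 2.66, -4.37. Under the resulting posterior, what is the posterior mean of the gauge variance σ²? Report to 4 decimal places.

With known mean μ and an Inverse-Gamma(α, β) prior on σ², the Normal likelihood is conjugate: posterior is Inv-Gamma(α + n/2, β + Σ(xᵢ−μ)²/2).
Σ(xᵢ−μ)² = (-0.88)² + (3.53)² + (-2.39)² + (-3.62)² + (1.01)² + (2.66)² + (-4.37)² = 59.2444.
Posterior: Inv-Gamma(7.00 + 7/2, 9.05 + 59.2444/2) = Inv-Gamma(10.50, 38.67220).
E[σ²|data] = β/(α−1) = 38.67220/9.50 = 4.0708.

4.0708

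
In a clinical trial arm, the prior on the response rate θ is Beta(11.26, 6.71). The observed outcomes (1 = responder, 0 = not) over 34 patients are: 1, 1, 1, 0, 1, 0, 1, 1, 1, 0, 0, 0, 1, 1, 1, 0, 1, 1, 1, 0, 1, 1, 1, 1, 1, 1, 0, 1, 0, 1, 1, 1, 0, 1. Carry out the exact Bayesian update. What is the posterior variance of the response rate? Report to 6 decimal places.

0.004118

The Beta prior is conjugate to a Binomial/Bernoulli likelihood; the update adds successes to α and failures to β.
Posterior: Beta(α+k, β+n−k) = Beta(11.26+24, 6.71+10) = Beta(35.26, 16.71).
Var = αβ/((α+β)²(α+β+1)) = 35.26·16.71/(51.97²·52.97) = 0.004118.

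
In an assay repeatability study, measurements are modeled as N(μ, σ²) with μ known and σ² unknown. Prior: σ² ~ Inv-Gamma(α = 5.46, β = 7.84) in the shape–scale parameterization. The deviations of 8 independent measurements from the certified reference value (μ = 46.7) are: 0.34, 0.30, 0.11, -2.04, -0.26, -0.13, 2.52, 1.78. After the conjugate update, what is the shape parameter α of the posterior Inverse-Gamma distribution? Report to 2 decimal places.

9.46

With known mean μ and an Inverse-Gamma(α, β) prior on σ², the Normal likelihood is conjugate: posterior is Inv-Gamma(α + n/2, β + Σ(xᵢ−μ)²/2).
Σ(xᵢ−μ)² = (0.34)² + (0.30)² + (0.11)² + (-2.04)² + (-0.26)² + (-0.13)² + (2.52)² + (1.78)² = 13.9826.
Posterior: Inv-Gamma(5.46 + 8/2, 7.84 + 13.9826/2) = Inv-Gamma(9.46, 14.83130).
Posterior α = 9.46.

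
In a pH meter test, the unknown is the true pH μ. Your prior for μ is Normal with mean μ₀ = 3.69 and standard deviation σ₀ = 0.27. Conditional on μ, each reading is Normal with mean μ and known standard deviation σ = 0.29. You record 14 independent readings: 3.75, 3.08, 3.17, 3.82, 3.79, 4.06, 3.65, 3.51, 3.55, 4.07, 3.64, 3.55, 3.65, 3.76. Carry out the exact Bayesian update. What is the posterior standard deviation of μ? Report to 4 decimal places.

For Normal data with known variance σ², a Normal(μ₀, σ₀²) prior on μ is conjugate. Posterior precision = 1/σ₀² + n/σ²; posterior mean is the precision-weighted average of μ₀ and x̄.
σ₀² = 0.27² = 0.0729, σ² = 0.29² = 0.0841; σ² + n·σ₀² = 0.0841 + 14·0.0729 = 1.1047.
Posterior precision = 1/σ₀² + n/σ² = 1/0.0729 + 14/0.0841 = (σ² + n·σ₀²)/(σ₀²σ²) = 1.1047/(0.0729·0.0841); posterior variance σₙ² = σ₀²σ²/(σ² + n·σ₀²) = 0.0729·0.0841/1.1047 = 0.005550.
Posterior SD = √σₙ² = √(0.0729·0.0841/1.1047) = 0.0745.

0.0745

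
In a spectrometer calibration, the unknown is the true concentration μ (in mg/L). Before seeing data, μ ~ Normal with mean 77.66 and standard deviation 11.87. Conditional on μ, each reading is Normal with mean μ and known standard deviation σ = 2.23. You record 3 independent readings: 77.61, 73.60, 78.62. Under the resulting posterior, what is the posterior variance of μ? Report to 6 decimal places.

For Normal data with known variance σ², a Normal(μ₀, σ₀²) prior on μ is conjugate. Posterior precision = 1/σ₀² + n/σ²; posterior mean is the precision-weighted average of μ₀ and x̄.
σ₀² = 11.87² = 140.8969, σ² = 2.23² = 4.9729; σ² + n·σ₀² = 4.9729 + 3·140.8969 = 427.6636.
Posterior precision = 1/σ₀² + n/σ² = 1/140.8969 + 3/4.9729 = (σ² + n·σ₀²)/(σ₀²σ²) = 427.6636/(140.8969·4.9729); posterior variance σₙ² = σ₀²σ²/(σ² + n·σ₀²) = 140.8969·4.9729/427.6636 = 1.638358.

1.638358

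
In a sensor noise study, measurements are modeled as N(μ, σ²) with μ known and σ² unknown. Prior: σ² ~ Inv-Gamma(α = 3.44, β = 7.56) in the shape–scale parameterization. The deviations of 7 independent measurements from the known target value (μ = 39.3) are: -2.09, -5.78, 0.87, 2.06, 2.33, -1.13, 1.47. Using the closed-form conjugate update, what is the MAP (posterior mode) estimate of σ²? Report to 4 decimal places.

With known mean μ and an Inverse-Gamma(α, β) prior on σ², the Normal likelihood is conjugate: posterior is Inv-Gamma(α + n/2, β + Σ(xᵢ−μ)²/2).
Σ(xᵢ−μ)² = (-2.09)² + (-5.78)² + (0.87)² + (2.06)² + (2.33)² + (-1.13)² + (1.47)² = 51.6437.
Posterior: Inv-Gamma(3.44 + 7/2, 7.56 + 51.6437/2) = Inv-Gamma(6.94, 33.38185).
Mode = β/(α+1) = 33.38185/7.94 = 4.2043.

4.2043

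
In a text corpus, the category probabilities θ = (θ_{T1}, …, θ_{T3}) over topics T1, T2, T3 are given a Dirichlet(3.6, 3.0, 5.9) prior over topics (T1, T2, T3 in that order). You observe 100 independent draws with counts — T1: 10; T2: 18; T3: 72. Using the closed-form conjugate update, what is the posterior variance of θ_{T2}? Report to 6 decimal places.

0.001338

The Dirichlet prior is conjugate to the Multinomial likelihood: each posterior αⱼ = prior αⱼ + observed count nⱼ.
Posterior concentration: (13.6, 21.0, 77.9), total = 112.5.
Var[θ_j] = α_j(Σα−α_j)/((Σα)²(Σα+1)) = 21.0·91.5/(112.5²·113.5) = 0.001338.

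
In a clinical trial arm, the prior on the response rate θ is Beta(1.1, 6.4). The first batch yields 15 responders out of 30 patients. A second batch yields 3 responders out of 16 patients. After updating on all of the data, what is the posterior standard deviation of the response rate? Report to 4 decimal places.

The Beta prior is conjugate to a Binomial/Bernoulli likelihood; the update adds successes to α and failures to β.
After batch 1: Beta(1.1+15, 6.4+15) = Beta(16.1, 21.4).
After batch 2: Beta(16.1+3, 21.4+13) = Beta(19.1, 34.4).
Var = αβ/((α+β)²(α+β+1)) = 19.1·34.4/(53.5²·54.5) = 0.00421199; SD = √0.00421199 = 0.0649.

0.0649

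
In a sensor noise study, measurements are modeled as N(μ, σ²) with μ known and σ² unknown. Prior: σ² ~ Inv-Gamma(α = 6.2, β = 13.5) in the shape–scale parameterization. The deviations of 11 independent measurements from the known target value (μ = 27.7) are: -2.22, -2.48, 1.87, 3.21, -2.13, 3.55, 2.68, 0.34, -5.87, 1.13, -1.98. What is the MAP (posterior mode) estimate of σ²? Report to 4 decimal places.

4.5658

With known mean μ and an Inverse-Gamma(α, β) prior on σ², the Normal likelihood is conjugate: posterior is Inv-Gamma(α + n/2, β + Σ(xᵢ−μ)²/2).
Σ(xᵢ−μ)² = (-2.22)² + (-2.48)² + (1.87)² + (3.21)² + (-2.13)² + (3.55)² + (2.68)² + (0.34)² + (-5.87)² + (1.13)² + (-1.98)² = 88.9714.
Posterior: Inv-Gamma(6.2 + 11/2, 13.5 + 88.9714/2) = Inv-Gamma(11.70, 57.98570).
Mode = β/(α+1) = 57.98570/12.70 = 4.5658.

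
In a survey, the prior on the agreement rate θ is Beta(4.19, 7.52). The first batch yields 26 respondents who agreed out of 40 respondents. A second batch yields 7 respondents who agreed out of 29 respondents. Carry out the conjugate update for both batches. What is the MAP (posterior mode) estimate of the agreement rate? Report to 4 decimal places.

The Beta prior is conjugate to a Binomial/Bernoulli likelihood; the update adds successes to α and failures to β.
After batch 1: Beta(4.19+26, 7.52+14) = Beta(30.19, 21.52).
After batch 2: Beta(30.19+7, 21.52+22) = Beta(37.19, 43.52).
Mode of Beta(a,b) for a,b>1 is (a−1)/(a+b−2) = 36.19/78.71 = 0.4598.

0.4598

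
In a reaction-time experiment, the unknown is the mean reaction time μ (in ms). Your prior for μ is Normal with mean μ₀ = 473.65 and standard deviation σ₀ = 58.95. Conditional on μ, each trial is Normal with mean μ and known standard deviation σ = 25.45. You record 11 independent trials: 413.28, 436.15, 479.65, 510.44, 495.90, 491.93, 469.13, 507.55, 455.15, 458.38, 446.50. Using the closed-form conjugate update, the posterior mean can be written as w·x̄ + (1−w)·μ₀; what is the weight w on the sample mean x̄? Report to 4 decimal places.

0.9833

For Normal data with known variance σ², a Normal(μ₀, σ₀²) prior on μ is conjugate. Posterior precision = 1/σ₀² + n/σ²; posterior mean is the precision-weighted average of μ₀ and x̄.
σ₀² = 58.95² = 3475.1025, σ² = 25.45² = 647.7025. Prior precision 1/σ₀² = 1/3475.1025; data precision n/σ² = 11/647.7025.
w = (n/σ²)/(1/σ₀² + n/σ²) = n·σ₀²/(σ² + n·σ₀²) = 11·3475.1025/(647.7025 + 11·3475.1025) = 38226.1275/38873.83 = 0.9833.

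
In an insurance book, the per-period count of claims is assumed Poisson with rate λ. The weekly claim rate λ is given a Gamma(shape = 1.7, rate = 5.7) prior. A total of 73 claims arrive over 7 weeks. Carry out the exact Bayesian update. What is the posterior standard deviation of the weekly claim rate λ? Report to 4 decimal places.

With a Gamma(shape α, rate β) prior, the Poisson likelihood is conjugate: the posterior is Gamma(α + ΣXᵢ, β + n).
Posterior: Gamma(α+S, β+n) = Gamma(1.7+73, 5.7+7) = Gamma(74.7, 12.7).
SD = √α/β = √74.7/12.7 = 0.6805.

0.6805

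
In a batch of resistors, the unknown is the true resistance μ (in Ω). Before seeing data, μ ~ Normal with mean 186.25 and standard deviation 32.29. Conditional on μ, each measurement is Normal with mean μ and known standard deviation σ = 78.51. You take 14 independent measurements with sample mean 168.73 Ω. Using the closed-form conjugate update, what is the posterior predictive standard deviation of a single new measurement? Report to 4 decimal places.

80.4573

For Normal data with known variance σ², a Normal(μ₀, σ₀²) prior on μ is conjugate. Posterior precision = 1/σ₀² + n/σ²; posterior mean is the precision-weighted average of μ₀ and x̄.
σ₀² = 32.29² = 1042.6441, σ² = 78.51² = 6163.8201; σ² + n·σ₀² = 6163.8201 + 14·1042.6441 = 20760.8375.
Posterior precision = 1/σ₀² + n/σ² = 1/1042.6441 + 14/6163.8201 = (σ² + n·σ₀²)/(σ₀²σ²) = 20760.8375/(1042.6441·6163.8201); posterior variance σₙ² = σ₀²σ²/(σ² + n·σ₀²) = 1042.6441·6163.8201/20760.8375 = 309.557390.
Predictive variance for one new observation = σₙ² + σ² = 1042.6441·6163.8201/20760.8375 + 6163.8201 = σ²·(σ₀² + 20760.8375)/20760.8375 = 6163.8201·21803.4816/20760.8375 = 6473.377490; SD = √(6163.8201·21803.4816/20760.8375) = 80.4573.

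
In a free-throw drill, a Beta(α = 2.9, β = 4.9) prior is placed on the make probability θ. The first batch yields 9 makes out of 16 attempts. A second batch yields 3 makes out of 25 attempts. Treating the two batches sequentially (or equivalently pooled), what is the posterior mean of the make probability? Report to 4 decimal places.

0.3053

The Beta prior is conjugate to a Binomial/Bernoulli likelihood; the update adds successes to α and failures to β.
After batch 1: Beta(2.9+9, 4.9+7) = Beta(11.9, 11.9).
After batch 2: Beta(11.9+3, 11.9+22) = Beta(14.9, 33.9).
Posterior mean = α/(α+β) = 14.9/48.8 = 0.3053.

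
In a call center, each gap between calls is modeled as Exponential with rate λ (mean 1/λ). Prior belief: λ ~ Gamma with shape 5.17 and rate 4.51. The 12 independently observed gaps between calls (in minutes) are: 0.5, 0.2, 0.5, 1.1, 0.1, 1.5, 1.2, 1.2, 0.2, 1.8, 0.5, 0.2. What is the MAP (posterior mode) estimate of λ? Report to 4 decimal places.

With a Gamma(shape α, rate β) prior on the exponential rate λ, the posterior after n observations with total T = Σxᵢ is Gamma(α+n, β+T).
Sum of observations T = 9.0 minutes; n = 12.
Posterior: Gamma(5.17+12, 4.51+9.0) = Gamma(17.17, 13.51).
Mode = (α−1)/β = 1.1969.

1.1969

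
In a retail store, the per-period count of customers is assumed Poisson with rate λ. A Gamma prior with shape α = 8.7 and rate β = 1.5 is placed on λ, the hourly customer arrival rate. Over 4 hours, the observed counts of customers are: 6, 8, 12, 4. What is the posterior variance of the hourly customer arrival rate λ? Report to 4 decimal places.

With a Gamma(shape α, rate β) prior, the Poisson likelihood is conjugate: the posterior is Gamma(α + ΣXᵢ, β + n).
Sum of counts S = 30 over n = 4 hours.
Posterior: Gamma(α+S, β+n) = Gamma(8.7+30, 1.5+4) = Gamma(38.7, 5.5).
Var = α/β² = 38.7/5.5² = 1.2793.

1.2793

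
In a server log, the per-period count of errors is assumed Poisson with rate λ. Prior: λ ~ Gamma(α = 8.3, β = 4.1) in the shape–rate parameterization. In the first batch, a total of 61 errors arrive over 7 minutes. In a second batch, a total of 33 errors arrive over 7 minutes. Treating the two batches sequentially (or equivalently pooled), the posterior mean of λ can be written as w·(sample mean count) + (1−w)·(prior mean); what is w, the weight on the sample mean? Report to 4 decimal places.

0.7735

With a Gamma(shape α, rate β) prior, the Poisson likelihood is conjugate: the posterior is Gamma(α + ΣXᵢ, β + n).
Total number of minutes: n = 7 + 7 = 14.
Posterior mean = (α₀+S)/(β₀+n) = [n/(β₀+n)]·(S/n) + [β₀/(β₀+n)]·(α₀/β₀), so only n and β₀ enter the weight.
Weight on data w = n/(β₀+n) = 14/(4.1+14) = 14/18.1 = 0.7735.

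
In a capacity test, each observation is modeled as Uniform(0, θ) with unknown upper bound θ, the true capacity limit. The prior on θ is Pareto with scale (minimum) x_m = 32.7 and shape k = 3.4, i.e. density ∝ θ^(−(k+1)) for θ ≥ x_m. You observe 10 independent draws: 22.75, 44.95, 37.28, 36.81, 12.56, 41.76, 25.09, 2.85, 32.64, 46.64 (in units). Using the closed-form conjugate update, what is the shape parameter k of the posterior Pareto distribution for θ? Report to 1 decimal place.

13.4

A Pareto(scale x_m, shape k) prior on the upper bound θ of Uniform(0, θ) is conjugate: posterior is Pareto(max(x_m, max xᵢ), k + n).
Sample maximum = 46.64; prior scale x_m = 32.7 → posterior scale = max = 46.64.
Posterior shape = 3.4 + 10 = 13.4.
Posterior shape k = 13.4.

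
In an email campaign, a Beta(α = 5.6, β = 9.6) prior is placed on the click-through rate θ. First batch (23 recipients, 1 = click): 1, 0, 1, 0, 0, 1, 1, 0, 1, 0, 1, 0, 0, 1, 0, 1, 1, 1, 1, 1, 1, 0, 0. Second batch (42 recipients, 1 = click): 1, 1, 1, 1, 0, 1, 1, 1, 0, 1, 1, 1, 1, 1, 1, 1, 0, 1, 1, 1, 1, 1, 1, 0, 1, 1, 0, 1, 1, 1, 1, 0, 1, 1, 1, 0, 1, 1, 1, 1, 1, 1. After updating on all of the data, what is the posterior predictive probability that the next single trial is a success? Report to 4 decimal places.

0.6683

The Beta prior is conjugate to a Binomial/Bernoulli likelihood; the update adds successes to α and failures to β.
After batch 1: Beta(5.6+13, 9.6+10) = Beta(18.6, 19.6).
After batch 2: Beta(18.6+35, 19.6+7) = Beta(53.6, 26.6).
For a single future Bernoulli trial, P(success | data) = α/(α+β) = 0.6683.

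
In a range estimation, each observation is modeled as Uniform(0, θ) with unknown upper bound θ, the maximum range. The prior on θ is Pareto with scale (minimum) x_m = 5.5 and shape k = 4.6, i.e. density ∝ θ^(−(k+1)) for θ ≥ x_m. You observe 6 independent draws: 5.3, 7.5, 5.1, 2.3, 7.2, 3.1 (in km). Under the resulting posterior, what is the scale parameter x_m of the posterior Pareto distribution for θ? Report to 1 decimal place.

7.5

A Pareto(scale x_m, shape k) prior on the upper bound θ of Uniform(0, θ) is conjugate: posterior is Pareto(max(x_m, max xᵢ), k + n).
Sample maximum = 7.5; prior scale x_m = 5.5 → posterior scale = max = 7.5.
Posterior shape = 4.6 + 6 = 10.6.
Posterior scale x_m = 7.5.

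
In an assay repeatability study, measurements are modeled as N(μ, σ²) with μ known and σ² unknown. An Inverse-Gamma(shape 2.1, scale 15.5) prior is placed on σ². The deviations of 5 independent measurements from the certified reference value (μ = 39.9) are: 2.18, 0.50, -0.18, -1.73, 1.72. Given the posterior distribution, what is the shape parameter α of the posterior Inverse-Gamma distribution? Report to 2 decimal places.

With known mean μ and an Inverse-Gamma(α, β) prior on σ², the Normal likelihood is conjugate: posterior is Inv-Gamma(α + n/2, β + Σ(xᵢ−μ)²/2).
Σ(xᵢ−μ)² = (2.18)² + (0.50)² + (-0.18)² + (-1.73)² + (1.72)² = 10.9861.
Posterior: Inv-Gamma(2.1 + 5/2, 15.5 + 10.9861/2) = Inv-Gamma(4.60, 20.99305).
Posterior α = 4.60.

4.60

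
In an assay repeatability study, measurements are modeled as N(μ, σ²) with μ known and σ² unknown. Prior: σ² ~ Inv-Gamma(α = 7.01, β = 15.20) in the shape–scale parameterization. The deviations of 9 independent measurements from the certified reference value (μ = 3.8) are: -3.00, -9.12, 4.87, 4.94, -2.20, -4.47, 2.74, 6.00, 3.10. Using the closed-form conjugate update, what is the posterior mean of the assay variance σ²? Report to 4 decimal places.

With known mean μ and an Inverse-Gamma(α, β) prior on σ², the Normal likelihood is conjugate: posterior is Inv-Gamma(α + n/2, β + Σ(xᵢ−μ)²/2).
Σ(xᵢ−μ)² = (-3.00)² + (-9.12)² + (4.87)² + (4.94)² + (-2.20)² + (-4.47)² + (2.74)² + (6.00)² + (3.10)² = 218.2334.
Posterior: Inv-Gamma(7.01 + 9/2, 15.20 + 218.2334/2) = Inv-Gamma(11.51, 124.31670).
E[σ²|data] = β/(α−1) = 124.31670/10.51 = 11.8284.

11.8284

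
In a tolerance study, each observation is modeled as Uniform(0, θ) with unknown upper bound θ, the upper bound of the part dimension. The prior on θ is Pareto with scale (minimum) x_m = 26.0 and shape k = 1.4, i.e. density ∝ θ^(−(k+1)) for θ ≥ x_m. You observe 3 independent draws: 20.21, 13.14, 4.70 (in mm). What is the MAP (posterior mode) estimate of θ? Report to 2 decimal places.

26.00

A Pareto(scale x_m, shape k) prior on the upper bound θ of Uniform(0, θ) is conjugate: posterior is Pareto(max(x_m, max xᵢ), k + n).
Sample maximum = 20.21; prior scale x_m = 26.0 → posterior scale = max = 26.00.
Posterior shape = 1.4 + 3 = 4.4.
The Pareto density is decreasing on [x_m, ∞), so the mode is x_m = 26.00.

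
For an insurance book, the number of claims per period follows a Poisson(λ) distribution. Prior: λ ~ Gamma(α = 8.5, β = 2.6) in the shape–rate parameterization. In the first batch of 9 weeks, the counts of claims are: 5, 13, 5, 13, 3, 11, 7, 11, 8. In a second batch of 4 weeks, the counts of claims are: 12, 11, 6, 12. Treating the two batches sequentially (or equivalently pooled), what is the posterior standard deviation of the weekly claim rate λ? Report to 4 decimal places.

With a Gamma(shape α, rate β) prior, the Poisson likelihood is conjugate: the posterior is Gamma(α + ΣXᵢ, β + n).
Batch 1: sum of counts S = 76 over n = 9 weeks.
After batch 1: Gamma(α+S, β+n) = Gamma(8.5+76, 2.6+9) = Gamma(84.5, 11.6).
Batch 2: sum of counts S = 41 over n = 4 weeks.
After batch 2: Gamma(α+S, β+n) = Gamma(84.5+41, 11.6+4) = Gamma(125.5, 15.6).
SD = √α/β = √125.5/15.6 = 0.7181.

0.7181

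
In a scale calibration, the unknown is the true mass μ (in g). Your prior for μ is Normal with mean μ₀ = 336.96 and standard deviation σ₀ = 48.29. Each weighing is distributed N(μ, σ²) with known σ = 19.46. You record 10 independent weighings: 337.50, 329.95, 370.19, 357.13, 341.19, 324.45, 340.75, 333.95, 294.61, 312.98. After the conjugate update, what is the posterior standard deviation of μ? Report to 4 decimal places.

6.1044

For Normal data with known variance σ², a Normal(μ₀, σ₀²) prior on μ is conjugate. Posterior precision = 1/σ₀² + n/σ²; posterior mean is the precision-weighted average of μ₀ and x̄.
σ₀² = 48.29² = 2331.9241, σ² = 19.46² = 378.6916; σ² + n·σ₀² = 378.6916 + 10·2331.9241 = 23697.9326.
Posterior precision = 1/σ₀² + n/σ² = 1/2331.9241 + 10/378.6916 = (σ² + n·σ₀²)/(σ₀²σ²) = 23697.9326/(2331.9241·378.6916); posterior variance σₙ² = σ₀²σ²/(σ² + n·σ₀²) = 2331.9241·378.6916/23697.9326 = 37.264013.
Posterior SD = √σₙ² = √(2331.9241·378.6916/23697.9326) = 6.1044.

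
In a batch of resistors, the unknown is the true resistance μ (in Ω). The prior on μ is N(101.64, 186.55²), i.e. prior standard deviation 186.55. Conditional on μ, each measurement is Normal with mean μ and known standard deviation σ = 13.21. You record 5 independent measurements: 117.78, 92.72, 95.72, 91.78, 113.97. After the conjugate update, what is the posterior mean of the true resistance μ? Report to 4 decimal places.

For Normal data with known variance σ², a Normal(μ₀, σ₀²) prior on μ is conjugate. Posterior precision = 1/σ₀² + n/σ²; posterior mean is the precision-weighted average of μ₀ and x̄.
Σxᵢ = 117.78 + 92.72 + 95.72 + 91.78 + 113.97 = 511.97, so n·x̄ = 511.97.
σ₀² = 186.55² = 34800.9025, σ² = 13.21² = 174.5041; σ² + n·σ₀² = 174.5041 + 5·34800.9025 = 174179.0166.
Posterior mean = (μ₀/σ₀² + n·x̄/σ²)/(1/σ₀² + n/σ²) = (σ²·μ₀ + σ₀²·n·x̄)/(σ² + n·σ₀²) = (174.5041·101.64 + 34800.9025·511.97)/174179.0166 = 17834754.649649/174179.0166 = 102.3932.

102.3932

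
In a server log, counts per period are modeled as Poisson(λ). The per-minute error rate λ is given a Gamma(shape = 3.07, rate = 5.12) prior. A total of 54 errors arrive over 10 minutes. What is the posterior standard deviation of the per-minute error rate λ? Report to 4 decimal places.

With a Gamma(shape α, rate β) prior, the Poisson likelihood is conjugate: the posterior is Gamma(α + ΣXᵢ, β + n).
Posterior: Gamma(α+S, β+n) = Gamma(3.07+54, 5.12+10) = Gamma(57.07, 15.12).
SD = √α/β = √57.07/15.12 = 0.4996.

0.4996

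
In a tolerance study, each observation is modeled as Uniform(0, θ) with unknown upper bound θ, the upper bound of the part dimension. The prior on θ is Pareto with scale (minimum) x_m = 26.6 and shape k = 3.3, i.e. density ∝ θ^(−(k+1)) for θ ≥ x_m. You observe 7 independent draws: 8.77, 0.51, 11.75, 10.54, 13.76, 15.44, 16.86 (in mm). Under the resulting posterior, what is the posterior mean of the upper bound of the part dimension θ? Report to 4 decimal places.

A Pareto(scale x_m, shape k) prior on the upper bound θ of Uniform(0, θ) is conjugate: posterior is Pareto(max(x_m, max xᵢ), k + n).
Sample maximum = 16.86; prior scale x_m = 26.6 → posterior scale = max = 26.60.
Posterior shape = 3.3 + 7 = 10.3.
E[θ|data] = k·x_m/(k−1) = 10.3·26.60/9.3 = 29.4602.

29.4602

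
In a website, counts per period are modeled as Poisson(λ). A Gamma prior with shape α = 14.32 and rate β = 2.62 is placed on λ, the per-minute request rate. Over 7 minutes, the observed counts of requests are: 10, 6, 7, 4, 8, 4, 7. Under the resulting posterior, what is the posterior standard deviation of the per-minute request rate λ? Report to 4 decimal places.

0.8073

With a Gamma(shape α, rate β) prior, the Poisson likelihood is conjugate: the posterior is Gamma(α + ΣXᵢ, β + n).
Sum of counts S = 46 over n = 7 minutes.
Posterior: Gamma(α+S, β+n) = Gamma(14.32+46, 2.62+7) = Gamma(60.32, 9.62).
SD = √α/β = √60.32/9.62 = 0.8073.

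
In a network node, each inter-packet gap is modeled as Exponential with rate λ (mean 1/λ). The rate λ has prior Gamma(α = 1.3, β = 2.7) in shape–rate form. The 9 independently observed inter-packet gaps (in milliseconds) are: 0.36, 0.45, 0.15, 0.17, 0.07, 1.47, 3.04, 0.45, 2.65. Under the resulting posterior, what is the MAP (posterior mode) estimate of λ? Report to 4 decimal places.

With a Gamma(shape α, rate β) prior on the exponential rate λ, the posterior after n observations with total T = Σxᵢ is Gamma(α+n, β+T).
Sum of observations T = 8.81 milliseconds; n = 9.
Posterior: Gamma(1.3+9, 2.7+8.81) = Gamma(10.3, 11.51).
Mode = (α−1)/β = 0.8080.

0.8080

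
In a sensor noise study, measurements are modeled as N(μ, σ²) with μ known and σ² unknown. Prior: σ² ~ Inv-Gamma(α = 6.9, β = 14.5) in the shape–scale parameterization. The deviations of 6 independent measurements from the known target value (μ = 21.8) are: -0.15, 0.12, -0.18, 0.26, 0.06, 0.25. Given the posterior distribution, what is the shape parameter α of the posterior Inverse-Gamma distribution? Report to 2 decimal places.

With known mean μ and an Inverse-Gamma(α, β) prior on σ², the Normal likelihood is conjugate: posterior is Inv-Gamma(α + n/2, β + Σ(xᵢ−μ)²/2).
Σ(xᵢ−μ)² = (-0.15)² + (0.12)² + (-0.18)² + (0.26)² + (0.06)² + (0.25)² = 0.2030.
Posterior: Inv-Gamma(6.9 + 6/2, 14.5 + 0.2030/2) = Inv-Gamma(9.90, 14.60150).
Posterior α = 9.90.

9.90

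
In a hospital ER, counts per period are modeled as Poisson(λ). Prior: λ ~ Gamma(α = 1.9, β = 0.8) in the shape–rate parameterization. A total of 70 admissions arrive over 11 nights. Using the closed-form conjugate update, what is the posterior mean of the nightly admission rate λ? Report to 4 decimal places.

6.0932

With a Gamma(shape α, rate β) prior, the Poisson likelihood is conjugate: the posterior is Gamma(α + ΣXᵢ, β + n).
Posterior: Gamma(α+S, β+n) = Gamma(1.9+70, 0.8+11) = Gamma(71.9, 11.8).
Posterior mean = α/β = 71.9/11.8 = 6.0932.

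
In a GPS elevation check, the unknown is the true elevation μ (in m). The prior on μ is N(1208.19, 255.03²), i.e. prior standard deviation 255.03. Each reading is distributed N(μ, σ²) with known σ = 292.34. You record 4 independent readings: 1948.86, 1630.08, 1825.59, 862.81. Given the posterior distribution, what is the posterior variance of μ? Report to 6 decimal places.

16082.563941

For Normal data with known variance σ², a Normal(μ₀, σ₀²) prior on μ is conjugate. Posterior precision = 1/σ₀² + n/σ²; posterior mean is the precision-weighted average of μ₀ and x̄.
σ₀² = 255.03² = 65040.3009, σ² = 292.34² = 85462.6756; σ² + n·σ₀² = 85462.6756 + 4·65040.3009 = 345623.8792.
Posterior precision = 1/σ₀² + n/σ² = 1/65040.3009 + 4/85462.6756 = (σ² + n·σ₀²)/(σ₀²σ²) = 345623.8792/(65040.3009·85462.6756); posterior variance σₙ² = σ₀²σ²/(σ² + n·σ₀²) = 65040.3009·85462.6756/345623.8792 = 16082.563941.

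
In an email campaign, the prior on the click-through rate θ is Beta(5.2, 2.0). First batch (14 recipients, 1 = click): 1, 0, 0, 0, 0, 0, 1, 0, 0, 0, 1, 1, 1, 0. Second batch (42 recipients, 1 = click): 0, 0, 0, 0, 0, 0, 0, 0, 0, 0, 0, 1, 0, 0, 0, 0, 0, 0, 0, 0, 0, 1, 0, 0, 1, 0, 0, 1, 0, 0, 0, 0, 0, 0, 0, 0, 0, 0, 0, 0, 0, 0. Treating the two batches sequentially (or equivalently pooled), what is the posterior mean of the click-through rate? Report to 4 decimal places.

The Beta prior is conjugate to a Binomial/Bernoulli likelihood; the update adds successes to α and failures to β.
After batch 1: Beta(5.2+5, 2.0+9) = Beta(10.2, 11.0).
After batch 2: Beta(10.2+4, 11.0+38) = Beta(14.2, 49.0).
Posterior mean = α/(α+β) = 14.2/63.2 = 0.2247.

0.2247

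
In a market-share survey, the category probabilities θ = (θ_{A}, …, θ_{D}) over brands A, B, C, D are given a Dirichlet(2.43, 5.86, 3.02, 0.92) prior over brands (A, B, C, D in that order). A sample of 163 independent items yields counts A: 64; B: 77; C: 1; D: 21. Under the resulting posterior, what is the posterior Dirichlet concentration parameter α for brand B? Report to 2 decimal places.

82.86

The Dirichlet prior is conjugate to the Multinomial likelihood: each posterior αⱼ = prior αⱼ + observed count nⱼ.
Posterior concentration: (66.43, 82.86, 4.02, 21.92), total = 175.23.
α_{B} = 5.86 + 77 = 82.86.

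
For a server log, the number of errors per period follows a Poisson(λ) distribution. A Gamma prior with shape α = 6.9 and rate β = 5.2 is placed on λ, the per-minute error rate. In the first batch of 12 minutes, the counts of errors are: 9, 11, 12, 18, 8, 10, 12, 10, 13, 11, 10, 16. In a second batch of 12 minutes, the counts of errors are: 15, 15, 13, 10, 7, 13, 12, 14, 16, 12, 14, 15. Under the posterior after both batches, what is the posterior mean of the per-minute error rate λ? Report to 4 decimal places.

10.3733

With a Gamma(shape α, rate β) prior, the Poisson likelihood is conjugate: the posterior is Gamma(α + ΣXᵢ, β + n).
Batch 1: sum of counts S = 140 over n = 12 minutes.
After batch 1: Gamma(α+S, β+n) = Gamma(6.9+140, 5.2+12) = Gamma(146.9, 17.2).
Batch 2: sum of counts S = 156 over n = 12 minutes.
After batch 2: Gamma(α+S, β+n) = Gamma(146.9+156, 17.2+12) = Gamma(302.9, 29.2).
Posterior mean = α/β = 302.9/29.2 = 10.3733.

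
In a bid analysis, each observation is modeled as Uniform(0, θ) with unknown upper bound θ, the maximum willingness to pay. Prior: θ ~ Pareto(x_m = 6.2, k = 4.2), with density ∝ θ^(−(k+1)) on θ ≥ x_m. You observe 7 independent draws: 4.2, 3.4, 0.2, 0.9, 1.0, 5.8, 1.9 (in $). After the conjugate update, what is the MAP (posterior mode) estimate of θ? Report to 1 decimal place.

6.2

A Pareto(scale x_m, shape k) prior on the upper bound θ of Uniform(0, θ) is conjugate: posterior is Pareto(max(x_m, max xᵢ), k + n).
Sample maximum = 5.8; prior scale x_m = 6.2 → posterior scale = max = 6.2.
Posterior shape = 4.2 + 7 = 11.2.
The Pareto density is decreasing on [x_m, ∞), so the mode is x_m = 6.2.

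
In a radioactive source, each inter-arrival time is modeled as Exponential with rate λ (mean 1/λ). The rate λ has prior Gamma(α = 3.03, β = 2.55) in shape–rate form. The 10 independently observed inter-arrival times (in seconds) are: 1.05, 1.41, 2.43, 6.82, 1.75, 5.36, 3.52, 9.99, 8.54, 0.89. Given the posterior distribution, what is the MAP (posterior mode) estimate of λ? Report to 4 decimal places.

With a Gamma(shape α, rate β) prior on the exponential rate λ, the posterior after n observations with total T = Σxᵢ is Gamma(α+n, β+T).
Sum of observations T = 41.76 seconds; n = 10.
Posterior: Gamma(3.03+10, 2.55+41.76) = Gamma(13.03, 44.31).
Mode = (α−1)/β = 0.2715.

0.2715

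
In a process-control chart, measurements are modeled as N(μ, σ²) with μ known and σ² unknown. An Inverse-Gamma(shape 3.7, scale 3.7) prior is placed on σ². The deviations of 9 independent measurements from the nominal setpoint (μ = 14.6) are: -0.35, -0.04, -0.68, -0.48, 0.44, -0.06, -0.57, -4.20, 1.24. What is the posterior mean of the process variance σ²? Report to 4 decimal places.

With known mean μ and an Inverse-Gamma(α, β) prior on σ², the Normal likelihood is conjugate: posterior is Inv-Gamma(α + n/2, β + Σ(xᵢ−μ)²/2).
Σ(xᵢ−μ)² = (-0.35)² + (-0.04)² + (-0.68)² + (-0.48)² + (0.44)² + (-0.06)² + (-0.57)² + (-4.20)² + (1.24)² = 20.5166.
Posterior: Inv-Gamma(3.7 + 9/2, 3.7 + 20.5166/2) = Inv-Gamma(8.20, 13.95830).
E[σ²|data] = β/(α−1) = 13.95830/7.20 = 1.9387.

1.9387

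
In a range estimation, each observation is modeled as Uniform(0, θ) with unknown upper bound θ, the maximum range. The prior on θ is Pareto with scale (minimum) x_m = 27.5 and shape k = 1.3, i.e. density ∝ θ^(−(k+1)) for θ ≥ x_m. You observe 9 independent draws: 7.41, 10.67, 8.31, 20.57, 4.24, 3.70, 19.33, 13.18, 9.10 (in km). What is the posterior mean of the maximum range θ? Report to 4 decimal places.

A Pareto(scale x_m, shape k) prior on the upper bound θ of Uniform(0, θ) is conjugate: posterior is Pareto(max(x_m, max xᵢ), k + n).
Sample maximum = 20.57; prior scale x_m = 27.5 → posterior scale = max = 27.50.
Posterior shape = 1.3 + 9 = 10.3.
E[θ|data] = k·x_m/(k−1) = 10.3·27.50/9.3 = 30.4570.

30.4570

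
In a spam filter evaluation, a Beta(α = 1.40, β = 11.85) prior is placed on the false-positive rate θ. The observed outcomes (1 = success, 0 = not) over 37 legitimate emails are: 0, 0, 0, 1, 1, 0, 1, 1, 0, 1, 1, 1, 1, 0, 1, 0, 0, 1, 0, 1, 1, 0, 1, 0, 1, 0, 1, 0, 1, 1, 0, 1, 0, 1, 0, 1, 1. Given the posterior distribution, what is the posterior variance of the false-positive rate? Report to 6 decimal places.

The Beta prior is conjugate to a Binomial/Bernoulli likelihood; the update adds successes to α and failures to β.
Posterior: Beta(α+k, β+n−k) = Beta(1.40+21, 11.85+16) = Beta(22.40, 27.85).
Var = αβ/((α+β)²(α+β+1)) = 22.40·27.85/(50.25²·51.25) = 0.004821.

0.004821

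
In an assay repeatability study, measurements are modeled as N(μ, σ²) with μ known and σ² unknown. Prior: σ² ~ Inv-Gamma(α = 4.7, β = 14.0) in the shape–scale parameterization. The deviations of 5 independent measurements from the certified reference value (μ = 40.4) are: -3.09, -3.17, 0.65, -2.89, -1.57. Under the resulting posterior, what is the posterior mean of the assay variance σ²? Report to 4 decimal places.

4.7449

With known mean μ and an Inverse-Gamma(α, β) prior on σ², the Normal likelihood is conjugate: posterior is Inv-Gamma(α + n/2, β + Σ(xᵢ−μ)²/2).
Σ(xᵢ−μ)² = (-3.09)² + (-3.17)² + (0.65)² + (-2.89)² + (-1.57)² = 30.8365.
Posterior: Inv-Gamma(4.7 + 5/2, 14.0 + 30.8365/2) = Inv-Gamma(7.20, 29.41825).
E[σ²|data] = β/(α−1) = 29.41825/6.20 = 4.7449.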